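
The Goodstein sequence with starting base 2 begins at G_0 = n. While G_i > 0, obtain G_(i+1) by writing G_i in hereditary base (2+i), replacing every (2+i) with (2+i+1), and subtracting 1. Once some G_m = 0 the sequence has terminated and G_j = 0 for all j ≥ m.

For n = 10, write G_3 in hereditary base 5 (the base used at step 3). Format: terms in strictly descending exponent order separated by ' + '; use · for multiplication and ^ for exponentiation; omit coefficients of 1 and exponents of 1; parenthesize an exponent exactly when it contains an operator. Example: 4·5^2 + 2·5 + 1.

5^(5 + 1)

G_0=10  [base 2] 2^(2 + 1) + 2  →[2↦3]→  3^(3 + 1) + 3 = 84  −1 ⇒ G_1=83
G_1=83  [base 3] 3^(3 + 1) + 2  →[3↦4]→  4^(4 + 1) + 2 = 1026  −1 ⇒ G_2=1025
G_2=1025  [base 4] 4^(4 + 1) + 1  →[4↦5]→  5^(5 + 1) + 1 = 15626  −1 ⇒ G_3=15625
G_3=15625  [base 5] 5^(5 + 1)  →[5↦6]→  6^(6 + 1) = 279936  −1 ⇒ G_4=279935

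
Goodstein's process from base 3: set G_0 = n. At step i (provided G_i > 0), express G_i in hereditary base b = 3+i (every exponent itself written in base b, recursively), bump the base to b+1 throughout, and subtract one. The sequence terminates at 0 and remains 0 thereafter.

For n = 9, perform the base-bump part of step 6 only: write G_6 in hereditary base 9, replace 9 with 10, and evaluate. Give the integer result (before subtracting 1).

26

step 0: 9 = 3^2; sub 4 for 3: 4^2; = 16; G_1 = 16−1 = 15
step 1: 15 = 3·4 + 3; sub 5 for 4: 3·5 + 3; = 18; G_2 = 18−1 = 17
step 2: 17 = 3·5 + 2; sub 6 for 5: 3·6 + 2; = 20; G_3 = 20−1 = 19
step 3: 19 = 3·6 + 1; sub 7 for 6: 3·7 + 1; = 22; G_4 = 22−1 = 21
step 4: 21 = 3·7; sub 8 for 7: 3·8; = 24; G_5 = 24−1 = 23
step 5: 23 = 2·8 + 7; sub 9 for 8: 2·9 + 7; = 25; G_6 = 25−1 = 24
step 6: 24 = 2·9 + 6; sub 10 for 9: 2·10 + 6; = 26; G_7 = 26−1 = 25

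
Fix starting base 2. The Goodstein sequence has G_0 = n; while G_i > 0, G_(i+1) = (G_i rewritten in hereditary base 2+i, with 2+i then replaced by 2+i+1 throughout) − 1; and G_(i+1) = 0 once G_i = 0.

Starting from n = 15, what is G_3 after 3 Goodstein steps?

18752

base 2: 15 = 2^(2 + 1) + 2^2 + 2 + 1; at 3: 3^(3 + 1) + 3^3 + 3 + 1 = 112; next = 111
base 3: 111 = 3^(3 + 1) + 3^3 + 3; at 4: 4^(4 + 1) + 4^4 + 4 = 1284; next = 1283
base 4: 1283 = 4^(4 + 1) + 4^4 + 3; at 5: 5^(5 + 1) + 5^5 + 3 = 18753; next = 18752
base 5: 18752 = 5^(5 + 1) + 5^5 + 2; at 6: 6^(6 + 1) + 6^6 + 2 = 326594; next = 326593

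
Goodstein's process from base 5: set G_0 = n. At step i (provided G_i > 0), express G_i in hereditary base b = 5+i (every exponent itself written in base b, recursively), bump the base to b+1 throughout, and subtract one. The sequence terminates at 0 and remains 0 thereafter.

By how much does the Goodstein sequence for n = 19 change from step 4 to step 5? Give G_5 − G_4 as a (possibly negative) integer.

2

G_0=19  [base 5] 3·5 + 4  →[5↦6]→  3·6 + 4 = 22  −1 ⇒ G_1=21
G_1=21  [base 6] 3·6 + 3  →[6↦7]→  3·7 + 3 = 24  −1 ⇒ G_2=23
G_2=23  [base 7] 3·7 + 2  →[7↦8]→  3·8 + 2 = 26  −1 ⇒ G_3=25
G_3=25  [base 8] 3·8 + 1  →[8↦9]→  3·9 + 1 = 28  −1 ⇒ G_4=27
G_4=27  [base 9] 3·9  →[9↦10]→  3·10 = 30  −1 ⇒ G_5=29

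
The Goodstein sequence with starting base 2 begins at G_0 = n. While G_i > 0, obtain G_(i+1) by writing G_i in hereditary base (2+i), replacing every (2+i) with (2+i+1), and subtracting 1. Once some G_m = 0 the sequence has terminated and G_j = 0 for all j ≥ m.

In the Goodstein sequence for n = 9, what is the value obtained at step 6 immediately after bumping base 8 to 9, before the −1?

1162263922

9 —HB2→ 2^(2 + 1) + 1 —bump→ 3^(3 + 1) + 1 = 82 —(−1)→ 81
81 —HB3→ 3^(3 + 1) —bump→ 4^(4 + 1) = 1024 —(−1)→ 1023
1023 —HB4→ 3·4^4 + 3·4^3 + 3·4^2 + 3·4 + 3 —bump→ 3·5^5 + 3·5^3 + 3·5^2 + 3·5 + 3 = 9843 —(−1)→ 9842
9842 —HB5→ 3·5^5 + 3·5^3 + 3·5^2 + 3·5 + 2 —bump→ 3·6^6 + 3·6^3 + 3·6^2 + 3·6 + 2 = 140744 —(−1)→ 140743
140743 —HB6→ 3·6^6 + 3·6^3 + 3·6^2 + 3·6 + 1 —bump→ 3·7^7 + 3·7^3 + 3·7^2 + 3·7 + 1 = 2471827 —(−1)→ 2471826
2471826 —HB7→ 3·7^7 + 3·7^3 + 3·7^2 + 3·7 —bump→ 3·8^8 + 3·8^3 + 3·8^2 + 3·8 = 50333400 —(−1)→ 50333399
50333399 —HB8→ 3·8^8 + 3·8^3 + 3·8^2 + 2·8 + 7 —bump→ 3·9^9 + 3·9^3 + 3·9^2 + 2·9 + 7 = 1162263922 —(−1)→ 1162263921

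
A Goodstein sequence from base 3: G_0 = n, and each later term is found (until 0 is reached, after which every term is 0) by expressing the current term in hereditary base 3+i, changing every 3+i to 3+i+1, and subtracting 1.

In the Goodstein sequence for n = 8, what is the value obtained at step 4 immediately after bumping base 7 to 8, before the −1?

12

i=0: 8 = 2·3 + 2 (b=3); 3→4: 2·4 + 2 = 10; 10−1 = 9
i=1: 9 = 2·4 + 1 (b=4); 4→5: 2·5 + 1 = 11; 11−1 = 10
i=2: 10 = 2·5 (b=5); 5→6: 2·6 = 12; 12−1 = 11
i=3: 11 = 6 + 5 (b=6); 6→7: 7 + 5 = 12; 12−1 = 11
i=4: 11 = 7 + 4 (b=7); 7→8: 8 + 4 = 12; 12−1 = 11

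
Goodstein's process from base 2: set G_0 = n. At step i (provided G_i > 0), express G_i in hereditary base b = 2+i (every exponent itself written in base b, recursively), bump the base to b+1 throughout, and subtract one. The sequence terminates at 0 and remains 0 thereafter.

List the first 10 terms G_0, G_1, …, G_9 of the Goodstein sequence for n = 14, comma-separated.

(0) 14|_2 = 2^(2 + 1) + 2^2 + 2 ↦ 3^(3 + 1) + 3^3 + 3|_3 = 111 ⇒ 110
(1) 110|_3 = 3^(3 + 1) + 3^3 + 2 ↦ 4^(4 + 1) + 4^4 + 2|_4 = 1282 ⇒ 1281
(2) 1281|_4 = 4^(4 + 1) + 4^4 + 1 ↦ 5^(5 + 1) + 5^5 + 1|_5 = 18751 ⇒ 18750
(3) 18750|_5 = 5^(5 + 1) + 5^5 ↦ 6^(6 + 1) + 6^6|_6 = 326592 ⇒ 326591
(4) 326591|_6 = 6^(6 + 1) + 5·6^5 + 5·6^4 + 5·6^3 + 5·6^2 + 5·6 + 5 ↦ 7^(7 + 1) + 5·7^5 + 5·7^4 + 5·7^3 + 5·7^2 + 5·7 + 5|_7 = 5862841 ⇒ 5862840
(5) 5862840|_7 = 7^(7 + 1) + 5·7^5 + 5·7^4 + 5·7^3 + 5·7^2 + 5·7 + 4 ↦ 8^(8 + 1) + 5·8^5 + 5·8^4 + 5·8^3 + 5·8^2 + 5·8 + 4|_8 = 134404972 ⇒ 134404971
(6) 134404971|_8 = 8^(8 + 1) + 5·8^5 + 5·8^4 + 5·8^3 + 5·8^2 + 5·8 + 3 ↦ 9^(9 + 1) + 5·9^5 + 5·9^4 + 5·9^3 + 5·9^2 + 5·9 + 3|_9 = 3487116549 ⇒ 3487116548
(7) 3487116548|_9 = 9^(9 + 1) + 5·9^5 + 5·9^4 + 5·9^3 + 5·9^2 + 5·9 + 2 ↦ 10^(10 + 1) + 5·10^5 + 5·10^4 + 5·10^3 + 5·10^2 + 5·10 + 2|_10 = 100000555552 ⇒ 100000555551
(8) 100000555551|_10 = 10^(10 + 1) + 5·10^5 + 5·10^4 + 5·10^3 + 5·10^2 + 5·10 + 1 ↦ 11^(11 + 1) + 5·11^5 + 5·11^4 + 5·11^3 + 5·11^2 + 5·11 + 1|_11 = 3138429262497 ⇒ 3138429262496

14, 110, 1281, 18750, 326591, 5862840, 134404971, 3487116548, 100000555551, 3138429262496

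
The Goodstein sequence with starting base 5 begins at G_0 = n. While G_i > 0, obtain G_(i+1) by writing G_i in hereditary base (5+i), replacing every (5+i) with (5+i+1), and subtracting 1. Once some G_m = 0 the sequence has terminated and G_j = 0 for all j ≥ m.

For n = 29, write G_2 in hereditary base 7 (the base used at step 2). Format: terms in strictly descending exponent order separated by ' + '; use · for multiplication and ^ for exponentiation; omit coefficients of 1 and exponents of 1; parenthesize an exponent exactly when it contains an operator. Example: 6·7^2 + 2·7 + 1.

7^2 + 2

i=0: 29 = 5^2 + 4 (b=5); 5→6: 6^2 + 4 = 40; 40−1 = 39
i=1: 39 = 6^2 + 3 (b=6); 6→7: 7^2 + 3 = 52; 52−1 = 51
i=2: 51 = 7^2 + 2 (b=7); 7→8: 8^2 + 2 = 66; 66−1 = 65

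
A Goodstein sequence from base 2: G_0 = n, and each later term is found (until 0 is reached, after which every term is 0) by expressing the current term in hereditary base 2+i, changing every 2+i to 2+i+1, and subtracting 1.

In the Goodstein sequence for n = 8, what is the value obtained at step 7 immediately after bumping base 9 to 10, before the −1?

20000000212

base 2: 8 = 2^(2 + 1); at 3: 3^(3 + 1) = 81; next = 80
base 3: 80 = 2·3^3 + 2·3^2 + 2·3 + 2; at 4: 2·4^4 + 2·4^2 + 2·4 + 2 = 554; next = 553
base 4: 553 = 2·4^4 + 2·4^2 + 2·4 + 1; at 5: 2·5^5 + 2·5^2 + 2·5 + 1 = 6311; next = 6310
base 5: 6310 = 2·5^5 + 2·5^2 + 2·5; at 6: 2·6^6 + 2·6^2 + 2·6 = 93396; next = 93395
base 6: 93395 = 2·6^6 + 2·6^2 + 6 + 5; at 7: 2·7^7 + 2·7^2 + 7 + 5 = 1647196; next = 1647195
base 7: 1647195 = 2·7^7 + 2·7^2 + 7 + 4; at 8: 2·8^8 + 2·8^2 + 8 + 4 = 33554572; next = 33554571
base 8: 33554571 = 2·8^8 + 2·8^2 + 8 + 3; at 9: 2·9^9 + 2·9^2 + 9 + 3 = 774841152; next = 774841151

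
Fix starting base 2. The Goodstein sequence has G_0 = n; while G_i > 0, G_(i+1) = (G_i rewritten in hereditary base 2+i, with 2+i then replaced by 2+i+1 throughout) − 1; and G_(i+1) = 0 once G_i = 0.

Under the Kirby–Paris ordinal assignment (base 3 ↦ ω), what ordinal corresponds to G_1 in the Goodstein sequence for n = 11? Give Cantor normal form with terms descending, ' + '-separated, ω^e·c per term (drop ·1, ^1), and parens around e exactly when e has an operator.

G_0=11  [base 2] 2^(2 + 1) + 2 + 1  →[2↦3]→  3^(3 + 1) + 3 + 1 = 85  −1 ⇒ G_1=84
G_1=84  [base 3] 3^(3 + 1) + 3  →[3↦4]→  4^(4 + 1) + 4 = 1028  −1 ⇒ G_2=1027

ω^(ω + 1) + ω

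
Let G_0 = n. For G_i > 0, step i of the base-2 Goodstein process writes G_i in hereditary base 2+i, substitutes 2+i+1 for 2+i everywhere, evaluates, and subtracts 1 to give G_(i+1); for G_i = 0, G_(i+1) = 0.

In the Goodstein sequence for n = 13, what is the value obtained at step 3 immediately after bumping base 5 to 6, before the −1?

G_0=13  [base 2] 2^(2 + 1) + 2^2 + 1  →[2↦3]→  3^(3 + 1) + 3^3 + 1 = 109  −1 ⇒ G_1=108
G_1=108  [base 3] 3^(3 + 1) + 3^3  →[3↦4]→  4^(4 + 1) + 4^4 = 1280  −1 ⇒ G_2=1279
G_2=1279  [base 4] 4^(4 + 1) + 3·4^3 + 3·4^2 + 3·4 + 3  →[4↦5]→  5^(5 + 1) + 3·5^3 + 3·5^2 + 3·5 + 3 = 16093  −1 ⇒ G_3=16092

280712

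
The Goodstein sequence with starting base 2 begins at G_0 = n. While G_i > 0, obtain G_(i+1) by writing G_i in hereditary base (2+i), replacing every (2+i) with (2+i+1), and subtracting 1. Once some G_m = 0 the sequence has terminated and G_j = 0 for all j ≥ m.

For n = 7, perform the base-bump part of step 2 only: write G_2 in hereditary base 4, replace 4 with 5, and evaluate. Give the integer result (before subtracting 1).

7 —HB2→ 2^2 + 2 + 1 —bump→ 3^3 + 3 + 1 = 31 —(−1)→ 30
30 —HB3→ 3^3 + 3 —bump→ 4^4 + 4 = 260 —(−1)→ 259

3128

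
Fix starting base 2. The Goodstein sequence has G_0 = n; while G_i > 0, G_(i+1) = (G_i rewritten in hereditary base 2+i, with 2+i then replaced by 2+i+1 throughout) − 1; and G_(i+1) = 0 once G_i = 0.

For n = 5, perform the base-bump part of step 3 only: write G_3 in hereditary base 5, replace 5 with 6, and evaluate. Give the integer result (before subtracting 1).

776

(0) 5|_2 = 2^2 + 1 ↦ 3^3 + 1|_3 = 28 ⇒ 27
(1) 27|_3 = 3^3 ↦ 4^4|_4 = 256 ⇒ 255
(2) 255|_4 = 3·4^3 + 3·4^2 + 3·4 + 3 ↦ 3·5^3 + 3·5^2 + 3·5 + 3|_5 = 468 ⇒ 467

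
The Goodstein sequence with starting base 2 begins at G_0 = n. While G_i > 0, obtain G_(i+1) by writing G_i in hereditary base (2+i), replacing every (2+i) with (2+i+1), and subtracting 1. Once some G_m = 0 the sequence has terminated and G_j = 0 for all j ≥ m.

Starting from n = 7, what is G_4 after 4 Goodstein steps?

46657

i=0: 7 = 2^2 + 2 + 1 (b=2); 2→3: 3^3 + 3 + 1 = 31; 31−1 = 30
i=1: 30 = 3^3 + 3 (b=3); 3→4: 4^4 + 4 = 260; 260−1 = 259
i=2: 259 = 4^4 + 3 (b=4); 4→5: 5^5 + 3 = 3128; 3128−1 = 3127
i=3: 3127 = 5^5 + 2 (b=5); 5→6: 6^6 + 2 = 46658; 46658−1 = 46657
i=4: 46657 = 6^6 + 1 (b=6); 6→7: 7^7 + 1 = 823544; 823544−1 = 823543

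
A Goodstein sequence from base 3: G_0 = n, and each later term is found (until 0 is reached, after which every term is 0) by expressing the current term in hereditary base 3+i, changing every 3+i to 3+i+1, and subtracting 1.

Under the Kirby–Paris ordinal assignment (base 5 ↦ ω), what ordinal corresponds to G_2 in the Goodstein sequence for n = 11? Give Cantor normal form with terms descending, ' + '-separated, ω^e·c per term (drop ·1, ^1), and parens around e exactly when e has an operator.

ω^2

[0] 11 ≡ 3^2 + 2 (base 3). Lift 4: 18. −1: 17.
[1] 17 ≡ 4^2 + 1 (base 4). Lift 5: 26. −1: 25.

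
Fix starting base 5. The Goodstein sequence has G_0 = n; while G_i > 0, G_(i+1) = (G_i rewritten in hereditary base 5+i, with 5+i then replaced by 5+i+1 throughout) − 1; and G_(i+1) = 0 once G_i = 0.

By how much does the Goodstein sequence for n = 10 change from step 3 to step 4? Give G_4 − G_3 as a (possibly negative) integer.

step 0: 10 = 2·5; sub 6 for 5: 2·6; = 12; G_1 = 12−1 = 11
step 1: 11 = 6 + 5; sub 7 for 6: 7 + 5; = 12; G_2 = 12−1 = 11
step 2: 11 = 7 + 4; sub 8 for 7: 8 + 4; = 12; G_3 = 12−1 = 11
step 3: 11 = 8 + 3; sub 9 for 8: 9 + 3; = 12; G_4 = 12−1 = 11

0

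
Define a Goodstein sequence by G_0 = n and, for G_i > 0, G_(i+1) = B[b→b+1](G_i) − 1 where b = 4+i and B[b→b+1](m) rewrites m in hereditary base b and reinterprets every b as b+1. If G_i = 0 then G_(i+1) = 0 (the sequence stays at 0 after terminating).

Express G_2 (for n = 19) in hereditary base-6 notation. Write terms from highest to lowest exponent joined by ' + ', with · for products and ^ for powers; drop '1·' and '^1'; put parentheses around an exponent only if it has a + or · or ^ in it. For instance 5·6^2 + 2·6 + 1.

G_0 = 19. HB_4(19) = 4^2 + 3. Bump = 28. G_1 = 27.
G_1 = 27. HB_5(27) = 5^2 + 2. Bump = 38. G_2 = 37.
G_2 = 37. HB_6(37) = 6^2 + 1. Bump = 50. G_3 = 49.

6^2 + 1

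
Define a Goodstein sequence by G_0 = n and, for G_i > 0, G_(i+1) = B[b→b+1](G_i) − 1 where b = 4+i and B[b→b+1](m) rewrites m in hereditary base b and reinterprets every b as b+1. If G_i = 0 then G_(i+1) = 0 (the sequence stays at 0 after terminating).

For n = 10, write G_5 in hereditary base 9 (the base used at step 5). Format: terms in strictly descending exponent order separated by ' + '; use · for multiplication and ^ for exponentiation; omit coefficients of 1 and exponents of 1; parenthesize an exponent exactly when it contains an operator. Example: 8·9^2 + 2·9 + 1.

9 + 4

[0] 10 ≡ 2·4 + 2 (base 4). Lift 5: 12. −1: 11.
[1] 11 ≡ 2·5 + 1 (base 5). Lift 6: 13. −1: 12.
[2] 12 ≡ 2·6 (base 6). Lift 7: 14. −1: 13.
[3] 13 ≡ 7 + 6 (base 7). Lift 8: 14. −1: 13.
[4] 13 ≡ 8 + 5 (base 8). Lift 9: 14. −1: 13.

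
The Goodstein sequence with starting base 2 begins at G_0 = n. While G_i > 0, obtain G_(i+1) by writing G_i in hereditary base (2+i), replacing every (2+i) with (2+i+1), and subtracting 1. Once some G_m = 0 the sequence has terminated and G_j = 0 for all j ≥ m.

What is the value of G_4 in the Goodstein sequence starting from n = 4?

base 2: 4 = 2^2; at 3: 3^3 = 27; next = 26
base 3: 26 = 2·3^2 + 2·3 + 2; at 4: 2·4^2 + 2·4 + 2 = 42; next = 41
base 4: 41 = 2·4^2 + 2·4 + 1; at 5: 2·5^2 + 2·5 + 1 = 61; next = 60
base 5: 60 = 2·5^2 + 2·5; at 6: 2·6^2 + 2·6 = 84; next = 83

83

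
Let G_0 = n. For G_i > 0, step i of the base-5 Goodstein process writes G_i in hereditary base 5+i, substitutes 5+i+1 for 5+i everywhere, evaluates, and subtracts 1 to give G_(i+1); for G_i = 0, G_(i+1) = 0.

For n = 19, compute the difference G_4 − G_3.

2

step 0: 19 = 3·5 + 4; sub 6 for 5: 3·6 + 4; = 22; G_1 = 22−1 = 21
step 1: 21 = 3·6 + 3; sub 7 for 6: 3·7 + 3; = 24; G_2 = 24−1 = 23
step 2: 23 = 3·7 + 2; sub 8 for 7: 3·8 + 2; = 26; G_3 = 26−1 = 25
step 3: 25 = 3·8 + 1; sub 9 for 8: 3·9 + 1; = 28; G_4 = 28−1 = 27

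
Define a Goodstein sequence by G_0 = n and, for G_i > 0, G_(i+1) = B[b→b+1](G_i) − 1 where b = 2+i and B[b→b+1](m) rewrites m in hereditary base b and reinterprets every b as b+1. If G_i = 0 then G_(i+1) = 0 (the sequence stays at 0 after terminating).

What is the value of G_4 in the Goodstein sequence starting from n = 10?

base 2: 10 = 2^(2 + 1) + 2; at 3: 3^(3 + 1) + 3 = 84; next = 83
base 3: 83 = 3^(3 + 1) + 2; at 4: 4^(4 + 1) + 2 = 1026; next = 1025
base 4: 1025 = 4^(4 + 1) + 1; at 5: 5^(5 + 1) + 1 = 15626; next = 15625
base 5: 15625 = 5^(5 + 1); at 6: 6^(6 + 1) = 279936; next = 279935

279935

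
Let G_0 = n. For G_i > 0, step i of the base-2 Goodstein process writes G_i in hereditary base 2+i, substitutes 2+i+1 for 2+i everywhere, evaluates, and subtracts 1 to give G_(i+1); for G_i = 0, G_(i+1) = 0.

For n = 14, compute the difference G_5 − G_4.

[0] 14 ≡ 2^(2 + 1) + 2^2 + 2 (base 2). Lift 3: 111. −1: 110.
[1] 110 ≡ 3^(3 + 1) + 3^3 + 2 (base 3). Lift 4: 1282. −1: 1281.
[2] 1281 ≡ 4^(4 + 1) + 4^4 + 1 (base 4). Lift 5: 18751. −1: 18750.
[3] 18750 ≡ 5^(5 + 1) + 5^5 (base 5). Lift 6: 326592. −1: 326591.
[4] 326591 ≡ 6^(6 + 1) + 5·6^5 + 5·6^4 + 5·6^3 + 5·6^2 + 5·6 + 5 (base 6). Lift 7: 5862841. −1: 5862840.

5536249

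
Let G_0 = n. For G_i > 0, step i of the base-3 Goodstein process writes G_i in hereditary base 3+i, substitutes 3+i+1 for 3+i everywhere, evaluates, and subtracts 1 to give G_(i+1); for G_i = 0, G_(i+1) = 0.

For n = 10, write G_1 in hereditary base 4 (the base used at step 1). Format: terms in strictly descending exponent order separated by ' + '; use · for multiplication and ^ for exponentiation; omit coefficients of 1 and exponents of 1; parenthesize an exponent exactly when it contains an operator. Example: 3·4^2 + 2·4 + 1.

4^2

G_0=10  [base 3] 3^2 + 1  →[3↦4]→  4^2 + 1 = 17  −1 ⇒ G_1=16
G_1=16  [base 4] 4^2  →[4↦5]→  5^2 = 25  −1 ⇒ G_2=24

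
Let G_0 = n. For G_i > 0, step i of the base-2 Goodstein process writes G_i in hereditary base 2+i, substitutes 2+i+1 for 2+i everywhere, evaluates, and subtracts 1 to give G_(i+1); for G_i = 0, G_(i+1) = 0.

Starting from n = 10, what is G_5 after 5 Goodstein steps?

4215754

[0] 10 ≡ 2^(2 + 1) + 2 (base 2). Lift 3: 84. −1: 83.
[1] 83 ≡ 3^(3 + 1) + 2 (base 3). Lift 4: 1026. −1: 1025.
[2] 1025 ≡ 4^(4 + 1) + 1 (base 4). Lift 5: 15626. −1: 15625.
[3] 15625 ≡ 5^(5 + 1) (base 5). Lift 6: 279936. −1: 279935.
[4] 279935 ≡ 5·6^6 + 5·6^5 + 5·6^4 + 5·6^3 + 5·6^2 + 5·6 + 5 (base 6). Lift 7: 4215755. −1: 4215754.
[5] 4215754 ≡ 5·7^7 + 5·7^5 + 5·7^4 + 5·7^3 + 5·7^2 + 5·7 + 4 (base 7). Lift 8: 84073324. −1: 84073323.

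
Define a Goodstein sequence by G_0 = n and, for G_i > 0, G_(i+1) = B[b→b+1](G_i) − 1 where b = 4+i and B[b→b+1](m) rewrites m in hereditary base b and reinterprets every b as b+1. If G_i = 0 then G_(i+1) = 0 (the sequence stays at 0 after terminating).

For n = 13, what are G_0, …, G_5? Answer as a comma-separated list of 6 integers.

13, 15, 17, 18, 19, 20

G_0 = 13. HB_4(13) = 3·4 + 1. Bump = 16. G_1 = 15.
G_1 = 15. HB_5(15) = 3·5. Bump = 18. G_2 = 17.
G_2 = 17. HB_6(17) = 2·6 + 5. Bump = 19. G_3 = 18.
G_3 = 18. HB_7(18) = 2·7 + 4. Bump = 20. G_4 = 19.
G_4 = 19. HB_8(19) = 2·8 + 3. Bump = 21. G_5 = 20.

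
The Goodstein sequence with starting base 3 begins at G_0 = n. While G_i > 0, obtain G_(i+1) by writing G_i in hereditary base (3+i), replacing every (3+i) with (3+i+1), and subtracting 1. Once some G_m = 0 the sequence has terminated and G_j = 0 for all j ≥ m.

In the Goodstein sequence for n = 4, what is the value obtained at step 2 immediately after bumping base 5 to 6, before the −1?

4

(0) 4|_3 = 3 + 1 ↦ 4 + 1|_4 = 5 ⇒ 4
(1) 4|_4 = 4 ↦ 5|_5 = 5 ⇒ 4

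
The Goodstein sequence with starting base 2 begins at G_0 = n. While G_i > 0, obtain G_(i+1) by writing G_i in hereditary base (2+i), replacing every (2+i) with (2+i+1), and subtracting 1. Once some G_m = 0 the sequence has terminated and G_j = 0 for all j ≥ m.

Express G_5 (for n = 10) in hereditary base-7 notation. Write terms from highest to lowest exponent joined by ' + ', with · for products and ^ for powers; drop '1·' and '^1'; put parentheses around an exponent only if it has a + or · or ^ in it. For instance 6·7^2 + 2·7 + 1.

5·7^7 + 5·7^5 + 5·7^4 + 5·7^3 + 5·7^2 + 5·7 + 4

G_0 = 10. HB_2(10) = 2^(2 + 1) + 2. Bump = 84. G_1 = 83.
G_1 = 83. HB_3(83) = 3^(3 + 1) + 2. Bump = 1026. G_2 = 1025.
G_2 = 1025. HB_4(1025) = 4^(4 + 1) + 1. Bump = 15626. G_3 = 15625.
G_3 = 15625. HB_5(15625) = 5^(5 + 1). Bump = 279936. G_4 = 279935.
G_4 = 279935. HB_6(279935) = 5·6^6 + 5·6^5 + 5·6^4 + 5·6^3 + 5·6^2 + 5·6 + 5. Bump = 4215755. G_5 = 4215754.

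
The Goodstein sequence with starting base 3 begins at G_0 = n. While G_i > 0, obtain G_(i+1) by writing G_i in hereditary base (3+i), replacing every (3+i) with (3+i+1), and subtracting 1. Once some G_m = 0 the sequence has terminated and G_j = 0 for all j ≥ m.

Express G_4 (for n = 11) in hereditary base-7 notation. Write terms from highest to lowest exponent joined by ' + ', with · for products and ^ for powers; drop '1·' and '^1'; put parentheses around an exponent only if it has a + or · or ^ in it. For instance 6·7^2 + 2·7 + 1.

5·7 + 4

(0) 11|_3 = 3^2 + 2 ↦ 4^2 + 2|_4 = 18 ⇒ 17
(1) 17|_4 = 4^2 + 1 ↦ 5^2 + 1|_5 = 26 ⇒ 25
(2) 25|_5 = 5^2 ↦ 6^2|_6 = 36 ⇒ 35
(3) 35|_6 = 5·6 + 5 ↦ 5·7 + 5|_7 = 40 ⇒ 39
(4) 39|_7 = 5·7 + 4 ↦ 5·8 + 4|_8 = 44 ⇒ 43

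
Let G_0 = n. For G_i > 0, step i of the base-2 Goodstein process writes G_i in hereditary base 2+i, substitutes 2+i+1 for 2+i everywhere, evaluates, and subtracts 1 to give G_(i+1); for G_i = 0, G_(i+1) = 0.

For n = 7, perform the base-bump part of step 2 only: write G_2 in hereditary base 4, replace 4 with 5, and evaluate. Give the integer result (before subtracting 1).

[0] 7 ≡ 2^2 + 2 + 1 (base 2). Lift 3: 31. −1: 30.
[1] 30 ≡ 3^3 + 3 (base 3). Lift 4: 260. −1: 259.

3128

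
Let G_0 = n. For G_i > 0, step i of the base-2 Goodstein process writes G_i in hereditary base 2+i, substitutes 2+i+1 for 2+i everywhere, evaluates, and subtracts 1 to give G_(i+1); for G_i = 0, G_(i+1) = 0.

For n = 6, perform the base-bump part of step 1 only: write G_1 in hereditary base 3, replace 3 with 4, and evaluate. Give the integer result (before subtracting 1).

i=0: 6 = 2^2 + 2 (b=2); 2→3: 3^3 + 3 = 30; 30−1 = 29
i=1: 29 = 3^3 + 2 (b=3); 3→4: 4^4 + 2 = 258; 258−1 = 257

258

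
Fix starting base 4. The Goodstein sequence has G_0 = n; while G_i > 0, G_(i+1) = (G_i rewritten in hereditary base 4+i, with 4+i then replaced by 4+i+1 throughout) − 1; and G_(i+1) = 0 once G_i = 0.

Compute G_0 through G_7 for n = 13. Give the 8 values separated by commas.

G_0 = 13. HB_4(13) = 3·4 + 1. Bump = 16. G_1 = 15.
G_1 = 15. HB_5(15) = 3·5. Bump = 18. G_2 = 17.
G_2 = 17. HB_6(17) = 2·6 + 5. Bump = 19. G_3 = 18.
G_3 = 18. HB_7(18) = 2·7 + 4. Bump = 20. G_4 = 19.
G_4 = 19. HB_8(19) = 2·8 + 3. Bump = 21. G_5 = 20.
G_5 = 20. HB_9(20) = 2·9 + 2. Bump = 22. G_6 = 21.
G_6 = 21. HB_10(21) = 2·10 + 1. Bump = 23. G_7 = 22.

13, 15, 17, 18, 19, 20, 21, 22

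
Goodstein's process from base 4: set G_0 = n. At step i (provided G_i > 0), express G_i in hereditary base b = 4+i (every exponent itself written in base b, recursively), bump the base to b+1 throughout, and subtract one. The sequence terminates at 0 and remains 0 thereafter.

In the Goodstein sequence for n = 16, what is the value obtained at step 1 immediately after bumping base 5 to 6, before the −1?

28

G_0 = 16. HB_4(16) = 4^2. Bump = 25. G_1 = 24.
G_1 = 24. HB_5(24) = 4·5 + 4. Bump = 28. G_2 = 27.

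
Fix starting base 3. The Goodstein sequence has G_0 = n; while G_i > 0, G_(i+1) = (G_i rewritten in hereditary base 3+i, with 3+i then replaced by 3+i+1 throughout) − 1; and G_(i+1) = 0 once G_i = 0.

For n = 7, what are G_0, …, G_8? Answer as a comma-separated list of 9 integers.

G_0=7  [base 3] 2·3 + 1  →[3↦4]→  2·4 + 1 = 9  −1 ⇒ G_1=8
G_1=8  [base 4] 2·4  →[4↦5]→  2·5 = 10  −1 ⇒ G_2=9
G_2=9  [base 5] 5 + 4  →[5↦6]→  6 + 4 = 10  −1 ⇒ G_3=9
G_3=9  [base 6] 6 + 3  →[6↦7]→  7 + 3 = 10  −1 ⇒ G_4=9
G_4=9  [base 7] 7 + 2  →[7↦8]→  8 + 2 = 10  −1 ⇒ G_5=9
G_5=9  [base 8] 8 + 1  →[8↦9]→  9 + 1 = 10  −1 ⇒ G_6=9
G_6=9  [base 9] 9  →[9↦10]→  10 = 10  −1 ⇒ G_7=9
G_7=9  [base 10] 9  →[10↦11]→  9 = 9  −1 ⇒ G_8=8

7, 8, 9, 9, 9, 9, 9, 9, 8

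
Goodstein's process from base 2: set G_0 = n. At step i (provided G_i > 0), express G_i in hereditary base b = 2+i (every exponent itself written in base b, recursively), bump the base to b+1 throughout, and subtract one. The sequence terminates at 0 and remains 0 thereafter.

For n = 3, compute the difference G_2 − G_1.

3 —HB2→ 2 + 1 —bump→ 3 + 1 = 4 —(−1)→ 3
3 —HB3→ 3 —bump→ 4 = 4 —(−1)→ 3

0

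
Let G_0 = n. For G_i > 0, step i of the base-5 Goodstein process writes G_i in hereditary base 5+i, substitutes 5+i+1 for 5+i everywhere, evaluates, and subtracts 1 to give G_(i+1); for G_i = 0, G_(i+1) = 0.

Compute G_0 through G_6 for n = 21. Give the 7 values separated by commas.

(0) 21|_5 = 4·5 + 1 ↦ 4·6 + 1|_6 = 25 ⇒ 24
(1) 24|_6 = 4·6 ↦ 4·7|_7 = 28 ⇒ 27
(2) 27|_7 = 3·7 + 6 ↦ 3·8 + 6|_8 = 30 ⇒ 29
(3) 29|_8 = 3·8 + 5 ↦ 3·9 + 5|_9 = 32 ⇒ 31
(4) 31|_9 = 3·9 + 4 ↦ 3·10 + 4|_10 = 34 ⇒ 33
(5) 33|_10 = 3·10 + 3 ↦ 3·11 + 3|_11 = 36 ⇒ 35

21, 24, 27, 29, 31, 33, 35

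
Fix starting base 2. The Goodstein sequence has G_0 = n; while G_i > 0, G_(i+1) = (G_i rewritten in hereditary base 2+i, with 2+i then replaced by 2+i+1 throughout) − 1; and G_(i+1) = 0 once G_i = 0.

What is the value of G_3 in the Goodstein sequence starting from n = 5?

[0] 5 ≡ 2^2 + 1 (base 2). Lift 3: 28. −1: 27.
[1] 27 ≡ 3^3 (base 3). Lift 4: 256. −1: 255.
[2] 255 ≡ 3·4^3 + 3·4^2 + 3·4 + 3 (base 4). Lift 5: 468. −1: 467.
[3] 467 ≡ 3·5^3 + 3·5^2 + 3·5 + 2 (base 5). Lift 6: 776. −1: 775.

467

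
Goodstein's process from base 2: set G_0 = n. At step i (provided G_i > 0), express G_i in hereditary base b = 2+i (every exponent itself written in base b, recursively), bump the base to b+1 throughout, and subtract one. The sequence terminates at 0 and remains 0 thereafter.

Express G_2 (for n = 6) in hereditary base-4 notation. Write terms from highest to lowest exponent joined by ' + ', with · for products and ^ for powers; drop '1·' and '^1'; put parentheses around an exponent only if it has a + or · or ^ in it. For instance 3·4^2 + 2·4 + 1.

4^4 + 1

base 2: 6 = 2^2 + 2; at 3: 3^3 + 3 = 30; next = 29
base 3: 29 = 3^3 + 2; at 4: 4^4 + 2 = 258; next = 257
base 4: 257 = 4^4 + 1; at 5: 5^5 + 1 = 3126; next = 3125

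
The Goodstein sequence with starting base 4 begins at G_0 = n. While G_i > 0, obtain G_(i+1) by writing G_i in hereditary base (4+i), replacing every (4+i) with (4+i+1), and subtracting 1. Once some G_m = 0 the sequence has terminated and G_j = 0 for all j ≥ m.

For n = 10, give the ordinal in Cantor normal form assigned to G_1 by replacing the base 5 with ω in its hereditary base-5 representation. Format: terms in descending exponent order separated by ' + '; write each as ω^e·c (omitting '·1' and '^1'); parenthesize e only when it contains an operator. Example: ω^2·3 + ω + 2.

ω·2 + 1

i=0: 10 = 2·4 + 2 (b=4); 4→5: 2·5 + 2 = 12; 12−1 = 11
i=1: 11 = 2·5 + 1 (b=5); 5→6: 2·6 + 1 = 13; 13−1 = 12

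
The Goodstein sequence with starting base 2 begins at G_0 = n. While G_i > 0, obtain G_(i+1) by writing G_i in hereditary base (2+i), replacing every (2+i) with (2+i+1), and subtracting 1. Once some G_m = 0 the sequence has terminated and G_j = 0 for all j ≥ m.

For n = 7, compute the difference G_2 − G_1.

step 0: 7 = 2^2 + 2 + 1; sub 3 for 2: 3^3 + 3 + 1; = 31; G_1 = 31−1 = 30
step 1: 30 = 3^3 + 3; sub 4 for 3: 4^4 + 4; = 260; G_2 = 260−1 = 259

229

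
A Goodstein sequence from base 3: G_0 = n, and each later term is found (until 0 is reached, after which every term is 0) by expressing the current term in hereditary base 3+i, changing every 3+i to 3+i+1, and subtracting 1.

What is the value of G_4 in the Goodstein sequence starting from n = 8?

base 3: 8 = 2·3 + 2; at 4: 2·4 + 2 = 10; next = 9
base 4: 9 = 2·4 + 1; at 5: 2·5 + 1 = 11; next = 10
base 5: 10 = 2·5; at 6: 2·6 = 12; next = 11
base 6: 11 = 6 + 5; at 7: 7 + 5 = 12; next = 11
base 7: 11 = 7 + 4; at 8: 8 + 4 = 12; next = 11

11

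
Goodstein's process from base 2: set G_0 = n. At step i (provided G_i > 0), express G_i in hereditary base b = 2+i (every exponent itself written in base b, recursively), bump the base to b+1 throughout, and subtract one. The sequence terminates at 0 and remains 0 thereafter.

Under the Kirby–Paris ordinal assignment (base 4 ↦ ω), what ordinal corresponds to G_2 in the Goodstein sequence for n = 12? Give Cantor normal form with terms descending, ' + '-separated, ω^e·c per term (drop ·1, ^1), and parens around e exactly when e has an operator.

ω^(ω + 1) + ω^2·2 + ω·2 + 1

G_0=12  [base 2] 2^(2 + 1) + 2^2  →[2↦3]→  3^(3 + 1) + 3^3 = 108  −1 ⇒ G_1=107
G_1=107  [base 3] 3^(3 + 1) + 2·3^2 + 2·3 + 2  →[3↦4]→  4^(4 + 1) + 2·4^2 + 2·4 + 2 = 1066  −1 ⇒ G_2=1065
G_2=1065  [base 4] 4^(4 + 1) + 2·4^2 + 2·4 + 1  →[4↦5]→  5^(5 + 1) + 2·5^2 + 2·5 + 1 = 15686  −1 ⇒ G_3=15685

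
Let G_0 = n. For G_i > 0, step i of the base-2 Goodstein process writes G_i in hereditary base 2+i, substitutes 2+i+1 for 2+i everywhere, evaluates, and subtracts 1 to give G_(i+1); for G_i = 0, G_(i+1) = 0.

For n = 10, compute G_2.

1025

[0] 10 ≡ 2^(2 + 1) + 2 (base 2). Lift 3: 84. −1: 83.
[1] 83 ≡ 3^(3 + 1) + 2 (base 3). Lift 4: 1026. −1: 1025.
[2] 1025 ≡ 4^(4 + 1) + 1 (base 4). Lift 5: 15626. −1: 15625.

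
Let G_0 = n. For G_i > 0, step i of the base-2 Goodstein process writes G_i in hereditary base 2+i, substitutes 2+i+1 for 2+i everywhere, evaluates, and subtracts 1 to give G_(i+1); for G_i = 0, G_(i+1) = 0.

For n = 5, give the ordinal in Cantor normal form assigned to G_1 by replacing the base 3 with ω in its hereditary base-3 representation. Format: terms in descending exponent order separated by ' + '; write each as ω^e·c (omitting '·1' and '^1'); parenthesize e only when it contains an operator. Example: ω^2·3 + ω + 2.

ω^ω

base 2: 5 = 2^2 + 1; at 3: 3^3 + 1 = 28; next = 27
base 3: 27 = 3^3; at 4: 4^4 = 256; next = 255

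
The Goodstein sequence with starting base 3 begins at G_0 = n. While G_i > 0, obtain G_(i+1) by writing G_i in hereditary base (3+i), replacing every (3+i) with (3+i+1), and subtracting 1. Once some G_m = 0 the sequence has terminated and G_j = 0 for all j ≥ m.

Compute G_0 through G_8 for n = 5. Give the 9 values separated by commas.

5, 5, 5, 5, 4, 3, 2, 1, 0

G_0=5  [base 3] 3 + 2  →[3↦4]→  4 + 2 = 6  −1 ⇒ G_1=5
G_1=5  [base 4] 4 + 1  →[4↦5]→  5 + 1 = 6  −1 ⇒ G_2=5
G_2=5  [base 5] 5  →[5↦6]→  6 = 6  −1 ⇒ G_3=5
G_3=5  [base 6] 5  →[6↦7]→  5 = 5  −1 ⇒ G_4=4
G_4=4  [base 7] 4  →[7↦8]→  4 = 4  −1 ⇒ G_5=3
G_5=3  [base 8] 3  →[8↦9]→  3 = 3  −1 ⇒ G_6=2
G_6=2  [base 9] 2  →[9↦10]→  2 = 2  −1 ⇒ G_7=1
G_7=1  [base 10] 1  →[10↦11]→  1 = 1  −1 ⇒ G_8=0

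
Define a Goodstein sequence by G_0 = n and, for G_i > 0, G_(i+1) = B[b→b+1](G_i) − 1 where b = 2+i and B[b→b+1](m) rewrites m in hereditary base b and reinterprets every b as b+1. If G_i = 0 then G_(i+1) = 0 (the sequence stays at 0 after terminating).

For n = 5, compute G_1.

27

(0) 5|_2 = 2^2 + 1 ↦ 3^3 + 1|_3 = 28 ⇒ 27
(1) 27|_3 = 3^3 ↦ 4^4|_4 = 256 ⇒ 255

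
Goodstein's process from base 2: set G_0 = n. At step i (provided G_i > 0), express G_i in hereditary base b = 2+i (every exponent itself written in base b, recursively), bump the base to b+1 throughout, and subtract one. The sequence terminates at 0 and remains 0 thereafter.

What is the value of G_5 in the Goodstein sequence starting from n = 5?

5 —HB2→ 2^2 + 1 —bump→ 3^3 + 1 = 28 —(−1)→ 27
27 —HB3→ 3^3 —bump→ 4^4 = 256 —(−1)→ 255
255 —HB4→ 3·4^3 + 3·4^2 + 3·4 + 3 —bump→ 3·5^3 + 3·5^2 + 3·5 + 3 = 468 —(−1)→ 467
467 —HB5→ 3·5^3 + 3·5^2 + 3·5 + 2 —bump→ 3·6^3 + 3·6^2 + 3·6 + 2 = 776 —(−1)→ 775
775 —HB6→ 3·6^3 + 3·6^2 + 3·6 + 1 —bump→ 3·7^3 + 3·7^2 + 3·7 + 1 = 1198 —(−1)→ 1197
1197 —HB7→ 3·7^3 + 3·7^2 + 3·7 —bump→ 3·8^3 + 3·8^2 + 3·8 = 1752 —(−1)→ 1751

1197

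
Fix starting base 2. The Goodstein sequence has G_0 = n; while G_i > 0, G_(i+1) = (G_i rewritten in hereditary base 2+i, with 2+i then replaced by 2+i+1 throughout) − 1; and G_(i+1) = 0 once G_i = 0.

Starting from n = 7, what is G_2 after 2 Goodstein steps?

259

G_0 = 7. HB_2(7) = 2^2 + 2 + 1. Bump = 31. G_1 = 30.
G_1 = 30. HB_3(30) = 3^3 + 3. Bump = 260. G_2 = 259.
G_2 = 259. HB_4(259) = 4^4 + 3. Bump = 3128. G_3 = 3127.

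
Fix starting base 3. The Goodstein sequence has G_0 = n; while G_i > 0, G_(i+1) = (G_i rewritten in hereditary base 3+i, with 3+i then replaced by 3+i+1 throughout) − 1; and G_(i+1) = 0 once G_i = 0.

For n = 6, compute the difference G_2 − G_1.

0

(0) 6|_3 = 2·3 ↦ 2·4|_4 = 8 ⇒ 7
(1) 7|_4 = 4 + 3 ↦ 5 + 3|_5 = 8 ⇒ 7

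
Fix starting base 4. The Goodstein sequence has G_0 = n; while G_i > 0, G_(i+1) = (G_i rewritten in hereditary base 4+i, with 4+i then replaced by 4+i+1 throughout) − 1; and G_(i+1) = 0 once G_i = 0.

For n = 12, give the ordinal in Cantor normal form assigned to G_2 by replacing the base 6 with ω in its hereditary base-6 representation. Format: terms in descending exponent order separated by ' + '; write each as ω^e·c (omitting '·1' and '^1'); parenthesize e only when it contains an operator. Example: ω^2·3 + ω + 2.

ω·2 + 3

base 4: 12 = 3·4; at 5: 3·5 = 15; next = 14
base 5: 14 = 2·5 + 4; at 6: 2·6 + 4 = 16; next = 15
base 6: 15 = 2·6 + 3; at 7: 2·7 + 3 = 17; next = 16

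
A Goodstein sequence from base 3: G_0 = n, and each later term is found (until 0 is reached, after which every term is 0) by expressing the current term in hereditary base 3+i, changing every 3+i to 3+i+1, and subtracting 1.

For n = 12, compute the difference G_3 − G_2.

i=0: 12 = 3^2 + 3 (b=3); 3→4: 4^2 + 4 = 20; 20−1 = 19
i=1: 19 = 4^2 + 3 (b=4); 4→5: 5^2 + 3 = 28; 28−1 = 27
i=2: 27 = 5^2 + 2 (b=5); 5→6: 6^2 + 2 = 38; 38−1 = 37

10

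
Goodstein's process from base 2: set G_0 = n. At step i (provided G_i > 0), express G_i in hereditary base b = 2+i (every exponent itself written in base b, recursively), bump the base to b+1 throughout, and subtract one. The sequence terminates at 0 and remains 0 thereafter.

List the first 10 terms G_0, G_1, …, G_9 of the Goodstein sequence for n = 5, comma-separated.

5 —HB2→ 2^2 + 1 —bump→ 3^3 + 1 = 28 —(−1)→ 27
27 —HB3→ 3^3 —bump→ 4^4 = 256 —(−1)→ 255
255 —HB4→ 3·4^3 + 3·4^2 + 3·4 + 3 —bump→ 3·5^3 + 3·5^2 + 3·5 + 3 = 468 —(−1)→ 467
467 —HB5→ 3·5^3 + 3·5^2 + 3·5 + 2 —bump→ 3·6^3 + 3·6^2 + 3·6 + 2 = 776 —(−1)→ 775
775 —HB6→ 3·6^3 + 3·6^2 + 3·6 + 1 —bump→ 3·7^3 + 3·7^2 + 3·7 + 1 = 1198 —(−1)→ 1197
1197 —HB7→ 3·7^3 + 3·7^2 + 3·7 —bump→ 3·8^3 + 3·8^2 + 3·8 = 1752 —(−1)→ 1751
1751 —HB8→ 3·8^3 + 3·8^2 + 2·8 + 7 —bump→ 3·9^3 + 3·9^2 + 2·9 + 7 = 2455 —(−1)→ 2454
2454 —HB9→ 3·9^3 + 3·9^2 + 2·9 + 6 —bump→ 3·10^3 + 3·10^2 + 2·10 + 6 = 3326 —(−1)→ 3325
3325 —HB10→ 3·10^3 + 3·10^2 + 2·10 + 5 —bump→ 3·11^3 + 3·11^2 + 2·11 + 5 = 4383 —(−1)→ 4382

5, 27, 255, 467, 775, 1197, 1751, 2454, 3325, 4382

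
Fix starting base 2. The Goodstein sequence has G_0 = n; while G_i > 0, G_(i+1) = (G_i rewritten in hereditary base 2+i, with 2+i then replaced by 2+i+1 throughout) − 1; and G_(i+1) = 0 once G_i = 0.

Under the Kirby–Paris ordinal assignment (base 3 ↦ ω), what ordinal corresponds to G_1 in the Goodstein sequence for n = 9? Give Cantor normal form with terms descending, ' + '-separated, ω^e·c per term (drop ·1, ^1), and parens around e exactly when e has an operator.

ω^(ω + 1)

G_0=9  [base 2] 2^(2 + 1) + 1  →[2↦3]→  3^(3 + 1) + 1 = 82  −1 ⇒ G_1=81
G_1=81  [base 3] 3^(3 + 1)  →[3↦4]→  4^(4 + 1) = 1024  −1 ⇒ G_2=1023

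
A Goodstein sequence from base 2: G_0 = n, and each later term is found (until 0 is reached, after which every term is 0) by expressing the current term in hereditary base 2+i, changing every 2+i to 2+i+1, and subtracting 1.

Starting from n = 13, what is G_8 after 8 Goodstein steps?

100000003325

13 —HB2→ 2^(2 + 1) + 2^2 + 1 —bump→ 3^(3 + 1) + 3^3 + 1 = 109 —(−1)→ 108
108 —HB3→ 3^(3 + 1) + 3^3 —bump→ 4^(4 + 1) + 4^4 = 1280 —(−1)→ 1279
1279 —HB4→ 4^(4 + 1) + 3·4^3 + 3·4^2 + 3·4 + 3 —bump→ 5^(5 + 1) + 3·5^3 + 3·5^2 + 3·5 + 3 = 16093 —(−1)→ 16092
16092 —HB5→ 5^(5 + 1) + 3·5^3 + 3·5^2 + 3·5 + 2 —bump→ 6^(6 + 1) + 3·6^3 + 3·6^2 + 3·6 + 2 = 280712 —(−1)→ 280711
280711 —HB6→ 6^(6 + 1) + 3·6^3 + 3·6^2 + 3·6 + 1 —bump→ 7^(7 + 1) + 3·7^3 + 3·7^2 + 3·7 + 1 = 5765999 —(−1)→ 5765998
5765998 —HB7→ 7^(7 + 1) + 3·7^3 + 3·7^2 + 3·7 —bump→ 8^(8 + 1) + 3·8^3 + 3·8^2 + 3·8 = 134219480 —(−1)→ 134219479
134219479 —HB8→ 8^(8 + 1) + 3·8^3 + 3·8^2 + 2·8 + 7 —bump→ 9^(9 + 1) + 3·9^3 + 3·9^2 + 2·9 + 7 = 3486786856 —(−1)→ 3486786855
3486786855 —HB9→ 9^(9 + 1) + 3·9^3 + 3·9^2 + 2·9 + 6 —bump→ 10^(10 + 1) + 3·10^3 + 3·10^2 + 2·10 + 6 = 100000003326 —(−1)→ 100000003325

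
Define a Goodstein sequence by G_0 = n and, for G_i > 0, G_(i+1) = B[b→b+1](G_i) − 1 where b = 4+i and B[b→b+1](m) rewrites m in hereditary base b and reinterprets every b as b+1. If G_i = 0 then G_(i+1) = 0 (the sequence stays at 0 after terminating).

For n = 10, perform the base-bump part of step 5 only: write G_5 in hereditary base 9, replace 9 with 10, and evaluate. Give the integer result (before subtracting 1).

G_0=10  [base 4] 2·4 + 2  →[4↦5]→  2·5 + 2 = 12  −1 ⇒ G_1=11
G_1=11  [base 5] 2·5 + 1  →[5↦6]→  2·6 + 1 = 13  −1 ⇒ G_2=12
G_2=12  [base 6] 2·6  →[6↦7]→  2·7 = 14  −1 ⇒ G_3=13
G_3=13  [base 7] 7 + 6  →[7↦8]→  8 + 6 = 14  −1 ⇒ G_4=13
G_4=13  [base 8] 8 + 5  →[8↦9]→  9 + 5 = 14  −1 ⇒ G_5=13

14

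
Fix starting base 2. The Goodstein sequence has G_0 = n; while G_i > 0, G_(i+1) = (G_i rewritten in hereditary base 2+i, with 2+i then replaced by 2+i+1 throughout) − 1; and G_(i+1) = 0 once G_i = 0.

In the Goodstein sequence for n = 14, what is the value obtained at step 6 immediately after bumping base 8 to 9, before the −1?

base 2: 14 = 2^(2 + 1) + 2^2 + 2; at 3: 3^(3 + 1) + 3^3 + 3 = 111; next = 110
base 3: 110 = 3^(3 + 1) + 3^3 + 2; at 4: 4^(4 + 1) + 4^4 + 2 = 1282; next = 1281
base 4: 1281 = 4^(4 + 1) + 4^4 + 1; at 5: 5^(5 + 1) + 5^5 + 1 = 18751; next = 18750
base 5: 18750 = 5^(5 + 1) + 5^5; at 6: 6^(6 + 1) + 6^6 = 326592; next = 326591
base 6: 326591 = 6^(6 + 1) + 5·6^5 + 5·6^4 + 5·6^3 + 5·6^2 + 5·6 + 5; at 7: 7^(7 + 1) + 5·7^5 + 5·7^4 + 5·7^3 + 5·7^2 + 5·7 + 5 = 5862841; next = 5862840
base 7: 5862840 = 7^(7 + 1) + 5·7^5 + 5·7^4 + 5·7^3 + 5·7^2 + 5·7 + 4; at 8: 8^(8 + 1) + 5·8^5 + 5·8^4 + 5·8^3 + 5·8^2 + 5·8 + 4 = 134404972; next = 134404971
base 8: 134404971 = 8^(8 + 1) + 5·8^5 + 5·8^4 + 5·8^3 + 5·8^2 + 5·8 + 3; at 9: 9^(9 + 1) + 5·9^5 + 5·9^4 + 5·9^3 + 5·9^2 + 5·9 + 3 = 3487116549; next = 3487116548

3487116549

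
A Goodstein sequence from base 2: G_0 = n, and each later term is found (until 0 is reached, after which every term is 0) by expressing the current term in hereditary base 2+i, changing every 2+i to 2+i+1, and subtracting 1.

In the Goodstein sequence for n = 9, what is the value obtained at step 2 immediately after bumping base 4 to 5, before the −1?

(0) 9|_2 = 2^(2 + 1) + 1 ↦ 3^(3 + 1) + 1|_3 = 82 ⇒ 81
(1) 81|_3 = 3^(3 + 1) ↦ 4^(4 + 1)|_4 = 1024 ⇒ 1023
(2) 1023|_4 = 3·4^4 + 3·4^3 + 3·4^2 + 3·4 + 3 ↦ 3·5^5 + 3·5^3 + 3·5^2 + 3·5 + 3|_5 = 9843 ⇒ 9842

9843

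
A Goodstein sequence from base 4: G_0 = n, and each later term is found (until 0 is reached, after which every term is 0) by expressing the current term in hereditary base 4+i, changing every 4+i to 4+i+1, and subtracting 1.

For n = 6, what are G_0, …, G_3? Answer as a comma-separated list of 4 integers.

(0) 6|_4 = 4 + 2 ↦ 5 + 2|_5 = 7 ⇒ 6
(1) 6|_5 = 5 + 1 ↦ 6 + 1|_6 = 7 ⇒ 6
(2) 6|_6 = 6 ↦ 7|_7 = 7 ⇒ 6

6, 6, 6, 6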